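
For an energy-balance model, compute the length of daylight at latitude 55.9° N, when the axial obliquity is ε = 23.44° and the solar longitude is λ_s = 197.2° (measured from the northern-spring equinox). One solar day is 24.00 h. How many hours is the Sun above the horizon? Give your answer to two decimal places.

10.66 h

Solar declination: sin δ = sin ε · sin λ_s = sin 23.44° × sin 197.2° = -0.11763, so δ = -6.755°.
cos H₀ = −tan φ · tan δ = −tan(+55.9°) × tan(-6.755°) = 0.1750, so H₀ = 1.3949 rad = 79.92°.
Daylight = 2H₀/(2π) × 24.00 h = (1.3949/π) × 24.00 = 10.66 h.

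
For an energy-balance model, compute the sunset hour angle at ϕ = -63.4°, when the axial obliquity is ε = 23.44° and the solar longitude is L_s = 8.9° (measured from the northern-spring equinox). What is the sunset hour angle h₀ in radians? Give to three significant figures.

h₀ = 1.45 rad

Solar declination: sin δ = sin ε · sin L_s = sin 23.44° × sin 8.9° = 0.06154, so δ = +3.528°.
cos h₀ = −tan ϕ · tan δ = −tan(-63.4°) × tan(+3.528°) = 0.1231, so h₀ = 1.4474 rad = 82.93°.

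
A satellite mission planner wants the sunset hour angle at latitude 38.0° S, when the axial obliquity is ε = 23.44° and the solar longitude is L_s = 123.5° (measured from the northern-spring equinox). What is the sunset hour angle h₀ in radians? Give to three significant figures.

h₀ = 1.29 rad

Solar declination: sin δ = sin ε · sin L_s = sin 23.44° × sin 123.5° = 0.33171, so δ = +19.373°.
cos h₀ = −tan ϕ · tan δ = −tan(-38.0°) × tan(+19.373°) = 0.2747, so h₀ = 1.2925 rad = 74.06°.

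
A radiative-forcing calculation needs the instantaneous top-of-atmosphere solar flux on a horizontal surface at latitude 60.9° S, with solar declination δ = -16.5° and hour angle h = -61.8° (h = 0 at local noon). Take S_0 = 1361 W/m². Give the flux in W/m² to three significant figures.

638 W/m²

cos θ_z = sin ϕ sin δ + cos ϕ cos δ cos h = 0.248165 + 0.220354 = 0.468519.
Flux = S_0 · cos θ_z = 1361 × 0.468519 = 637.7 W/m².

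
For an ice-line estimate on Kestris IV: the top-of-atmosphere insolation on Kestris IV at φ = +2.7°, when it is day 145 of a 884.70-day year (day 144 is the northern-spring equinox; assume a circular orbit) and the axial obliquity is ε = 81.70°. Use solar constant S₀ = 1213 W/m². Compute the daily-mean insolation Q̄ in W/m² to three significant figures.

Solar longitude: λ_s = 360° × (145 − 144)/884.70 = 0.407°.
sin δ = sin 81.70° × sin 0.407° = 0.00703, so δ = +0.403°.
cos H₀ = −tan(+2.7°) tan(+0.403°) = -0.0003, H₀ = 1.5711 rad.
Bracket: H₀ sin φ sin δ + cos φ cos δ sin H₀ = 1.5711×0.04711×0.00703 + 0.99889×0.99998×1.00000 = 0.000520 + 0.998870 = 0.999390.
Q̄ = (S₀/π) × [bracket] = (1213/π) × 0.999390 = 385.9 W/m².

Q̄ ≈ 386 W/m²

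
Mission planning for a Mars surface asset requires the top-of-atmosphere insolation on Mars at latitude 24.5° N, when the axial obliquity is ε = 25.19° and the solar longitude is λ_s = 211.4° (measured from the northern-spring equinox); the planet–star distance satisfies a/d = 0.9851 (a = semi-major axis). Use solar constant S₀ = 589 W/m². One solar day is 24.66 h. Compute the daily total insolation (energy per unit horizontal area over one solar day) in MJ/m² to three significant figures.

Solar declination: sin δ = sin ε · sin λ_s = sin 25.19° × sin 211.4° = -0.22175, so δ = -12.812°.
cos H₀ = −tan(+24.5°) tan(-12.812°) = 0.1036, H₀ = 1.4670 rad.
Bracket: H₀ sin φ sin δ + cos φ cos δ sin H₀ = 1.4670×0.41469×-0.22175 + 0.90996×0.97510×0.99461 = -0.134902 + 0.882519 = 0.747617.
Inverse-square distance factor (a/d)² = 0.9851² = 0.970422.
Q̄ = (S₀/π) × 0.970422 × [bracket] = (589/π) × 0.970422 × 0.747617 = 136.02 W/m².
Daily total = Q̄ × 24.66 h × 3600 s/h = 136.02 × 24.66 × 3600 / 10⁶ = 12.08 MJ/m².

12.1 MJ/m²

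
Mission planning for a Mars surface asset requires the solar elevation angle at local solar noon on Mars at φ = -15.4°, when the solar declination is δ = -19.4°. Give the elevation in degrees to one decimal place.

86.0°

At local noon the hour angle is zero, so the zenith angle equals |φ − δ| = |-15.4° − (-19.400°)| = 4.000°.
Elevation = 90° − 4.000° = 86.0°.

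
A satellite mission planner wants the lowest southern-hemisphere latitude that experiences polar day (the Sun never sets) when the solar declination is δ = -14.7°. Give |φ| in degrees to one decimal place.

Polar day requires cos H₀ = −tan φ tan δ ≤ −1, i.e. tan φ tan δ ≥ 1.
The boundary is |tan φ| · |tan δ| = 1, so |φ| = 90° − |δ| = 90° − 14.7° = 75.3° in the southern hemisphere.

|φ| = 75.3°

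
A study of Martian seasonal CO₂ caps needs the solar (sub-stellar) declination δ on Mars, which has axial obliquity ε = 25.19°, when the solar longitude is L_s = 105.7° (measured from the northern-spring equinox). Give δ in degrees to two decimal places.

δ = +24.19°

sin δ = sin ε · sin L_s = sin 25.19° × sin 105.7° = 0.409742.
δ = arcsin(0.409742) = +24.19°.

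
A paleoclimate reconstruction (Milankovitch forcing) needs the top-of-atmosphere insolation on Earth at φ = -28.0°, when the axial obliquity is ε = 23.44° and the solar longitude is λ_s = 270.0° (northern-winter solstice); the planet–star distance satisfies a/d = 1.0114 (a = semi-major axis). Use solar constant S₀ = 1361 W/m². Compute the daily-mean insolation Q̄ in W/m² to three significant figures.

Solar declination: sin δ = sin ε · sin λ_s = sin 23.44° × sin 270.0° = -0.39779, so δ = -23.440°.
cos H₀ = −tan(-28.0°) tan(-23.440°) = -0.2305, H₀ = 1.8034 rad.
Bracket: H₀ sin φ sin δ + cos φ cos δ sin H₀ = 1.8034×-0.46947×-0.39779 + 0.88295×0.91748×0.97306 = 0.336786 + 0.788265 = 1.125051.
Inverse-square distance factor (a/d)² = 1.0114² = 1.022930.
Q̄ = (S₀/π) × 1.022930 × [bracket] = (1361/π) × 1.022930 × 1.125051 = 498.6 W/m².

Q̄ ≈ 499 W/m²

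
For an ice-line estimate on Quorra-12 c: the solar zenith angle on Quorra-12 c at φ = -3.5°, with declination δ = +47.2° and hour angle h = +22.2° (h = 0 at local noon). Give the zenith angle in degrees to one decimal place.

cos θ_z = sin φ sin δ + cos φ cos δ cos h = -0.044793 + 0.627901 = 0.583108.
θ_z = arccos(0.583108) = 54.3°.

θ_z = 54.3°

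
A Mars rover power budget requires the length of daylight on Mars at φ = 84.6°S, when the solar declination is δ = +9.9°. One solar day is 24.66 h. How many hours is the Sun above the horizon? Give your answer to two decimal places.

cos H₀ = −tan φ · tan δ = 1.8463 ≥ 1, so the Sun never rises (polar night) and H₀ = 0.
Daylight = 2H₀/(2π) × 24.66 h = (0.0000/π) × 24.66 = 0.00 h.

0.00 h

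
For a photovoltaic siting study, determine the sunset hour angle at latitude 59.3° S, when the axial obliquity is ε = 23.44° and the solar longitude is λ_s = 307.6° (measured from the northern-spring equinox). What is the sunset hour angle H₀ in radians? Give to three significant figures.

H₀ = 2.16 rad

Solar declination: sin δ = sin ε · sin λ_s = sin 23.44° × sin 307.6° = -0.31516, so δ = -18.371°.
cos H₀ = −tan φ · tan δ = −tan(-59.3°) × tan(-18.371°) = -0.5593, so H₀ = 2.1643 rad = 124.01°.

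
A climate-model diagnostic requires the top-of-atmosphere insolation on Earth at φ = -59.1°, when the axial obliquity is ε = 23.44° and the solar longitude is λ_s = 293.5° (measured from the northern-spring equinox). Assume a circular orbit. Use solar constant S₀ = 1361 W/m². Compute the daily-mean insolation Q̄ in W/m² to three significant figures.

Q̄ ≈ 466 W/m²

Solar declination: sin δ = sin ε · sin λ_s = sin 23.44° × sin 293.5° = -0.36480, so δ = -21.395°.
cos H₀ = −tan(-59.1°) tan(-21.395°) = -0.6546, H₀ = 2.2845 rad.
Bracket: H₀ sin φ sin δ + cos φ cos δ sin H₀ = 2.2845×-0.85806×-0.36480 + 0.51354×0.93109×0.75594 = 0.715095 + 0.361454 = 1.076549.
Q̄ = (S₀/π) × [bracket] = (1361/π) × 1.076549 = 466.4 W/m².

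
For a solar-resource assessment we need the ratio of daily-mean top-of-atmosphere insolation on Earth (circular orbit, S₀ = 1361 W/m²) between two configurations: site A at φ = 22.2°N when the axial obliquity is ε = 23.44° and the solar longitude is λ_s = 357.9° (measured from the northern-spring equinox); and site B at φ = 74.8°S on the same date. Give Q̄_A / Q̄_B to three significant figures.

— Configuration A (φ=+22.2°):
Solar declination: sin δ = sin ε · sin λ_s = sin 23.44° × sin 357.9° = -0.01458, so δ = -0.835°.
cos H₀ = −tan(+22.2°) tan(-0.835°) = 0.0059, H₀ = 1.5648 rad.
Bracket: H₀ sin φ sin δ + cos φ cos δ sin H₀ = 1.5648×0.37784×-0.01458 + 0.92587×0.99989×0.99998 = -0.008620 + 0.925750 = 0.917130.
Q̄ = (S₀/π) × [bracket] = (1361/π) × 0.917130 = 397.32 W/m².
— Configuration B (φ=-74.8°):
cos H₀ = −tan(-74.8°) tan(-0.835°) = -0.0537, H₀ = 1.6245 rad.
Bracket: H₀ sin φ sin δ + cos φ cos δ sin H₀ = 1.6245×-0.96502×-0.01458 + 0.26219×0.99989×0.99856 = 0.022857 + 0.261784 = 0.284641.
Q̄ = (S₀/π) × [bracket] = (1361/π) × 0.284641 = 123.31 W/m².
Ratio Q̄_A / Q̄_B = 397.32 / 123.31 = 3.222.

Q̄_A / Q̄_B ≈ 3.22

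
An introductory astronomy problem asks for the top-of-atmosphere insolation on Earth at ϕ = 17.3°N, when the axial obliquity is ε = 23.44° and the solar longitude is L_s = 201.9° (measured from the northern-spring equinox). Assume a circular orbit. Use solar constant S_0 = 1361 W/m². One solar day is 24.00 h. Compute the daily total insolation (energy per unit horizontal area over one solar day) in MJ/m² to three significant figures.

32.8 MJ/m²

Solar declination: sin δ = sin ε · sin L_s = sin 23.44° × sin 201.9° = -0.14837, so δ = -8.532°.
cos h₀ = −tan(+17.3°) tan(-8.532°) = 0.0467, h₀ = 1.5240 rad.
Bracket: h₀ sin ϕ sin δ + cos ϕ cos δ sin h₀ = 1.5240×0.29737×-0.14837 + 0.95476×0.98893×0.99891 = -0.067240 + 0.943162 = 0.875922.
Q̄ = (S_0/π) × [bracket] = (1361/π) × 0.875922 = 379.47 W/m².
Daily total = Q̄ × 24.00 h × 3600 s/h = 379.47 × 24.00 × 3600 / 10⁶ = 32.79 MJ/m².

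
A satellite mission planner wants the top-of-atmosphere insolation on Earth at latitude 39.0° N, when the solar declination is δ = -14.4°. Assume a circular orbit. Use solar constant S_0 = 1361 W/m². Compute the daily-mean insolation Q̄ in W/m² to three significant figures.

cos h₀ = −tan(+39.0°) tan(-14.400°) = 0.2079, h₀ = 1.3614 rad.
Bracket: h₀ sin ϕ sin δ + cos ϕ cos δ sin h₀ = 1.3614×0.62932×-0.24869 + 0.77715×0.96858×0.97815 = -0.213067 + 0.736285 = 0.523218.
Q̄ = (S_0/π) × [bracket] = (1361/π) × 0.523218 = 226.7 W/m².

Q̄ ≈ 227 W/m²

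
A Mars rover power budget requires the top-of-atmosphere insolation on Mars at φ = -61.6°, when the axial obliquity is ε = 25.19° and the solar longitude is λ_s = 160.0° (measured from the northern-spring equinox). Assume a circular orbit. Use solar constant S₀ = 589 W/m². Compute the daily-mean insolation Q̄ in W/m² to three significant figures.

Solar declination: sin δ = sin ε · sin λ_s = sin 25.19° × sin 160.0° = 0.14557, so δ = +8.370°.
cos H₀ = −tan(-61.6°) tan(+8.370°) = 0.2721, H₀ = 1.2952 rad.
Bracket: H₀ sin φ sin δ + cos φ cos δ sin H₀ = 1.2952×-0.87965×0.14557 + 0.47562×0.98935×0.96226 = -0.165851 + 0.452796 = 0.286945.
Q̄ = (S₀/π) × [bracket] = (589/π) × 0.286945 = 53.80 W/m².

Q̄ ≈ 53.8 W/m²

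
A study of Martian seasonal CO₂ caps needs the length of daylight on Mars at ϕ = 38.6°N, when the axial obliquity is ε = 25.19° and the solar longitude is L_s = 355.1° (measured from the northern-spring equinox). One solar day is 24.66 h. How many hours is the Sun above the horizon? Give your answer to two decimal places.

12.10 h

Solar declination: sin δ = sin ε · sin L_s = sin 25.19° × sin 355.1° = -0.03636, so δ = -2.083°.
cos h₀ = −tan ϕ · tan δ = −tan(+38.6°) × tan(-2.083°) = 0.0290, so h₀ = 1.5418 rad = 88.34°.
Daylight = 2h₀/(2π) × 24.66 h = (1.5418/π) × 24.66 = 12.10 h.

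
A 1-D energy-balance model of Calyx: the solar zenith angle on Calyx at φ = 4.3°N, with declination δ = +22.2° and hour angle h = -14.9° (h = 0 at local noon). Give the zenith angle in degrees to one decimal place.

cos θ_z = sin φ sin δ + cos φ cos δ cos h = 0.028330 + 0.892221 = 0.920551.
θ_z = arccos(0.920551) = 23.0°.

θ_z = 23.0°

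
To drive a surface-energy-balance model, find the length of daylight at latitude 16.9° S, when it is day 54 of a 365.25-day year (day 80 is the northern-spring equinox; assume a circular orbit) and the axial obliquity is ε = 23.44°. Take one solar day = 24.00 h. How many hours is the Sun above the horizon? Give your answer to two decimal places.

12.41 h

Solar longitude: λ_s = 360° × (54 − 80)/365.25 = -25.626°, i.e. -25.626° + 360° = 334.374°.
sin δ = sin 23.44° × sin 334.374° = -0.17204, so δ = -9.907°.
cos H₀ = −tan φ · tan δ = −tan(-16.9°) × tan(-9.907°) = -0.0531, so H₀ = 1.6239 rad = 93.04°.
Daylight = 2H₀/(2π) × 24.00 h = (1.6239/π) × 24.00 = 12.41 h.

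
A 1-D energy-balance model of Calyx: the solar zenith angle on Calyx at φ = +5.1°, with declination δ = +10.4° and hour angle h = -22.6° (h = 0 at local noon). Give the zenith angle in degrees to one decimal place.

θ_z = 23.0°

cos θ_z = sin φ sin δ + cos φ cos δ cos h = 0.016047 + 0.904448 = 0.920495.
θ_z = arccos(0.920495) = 23.0°.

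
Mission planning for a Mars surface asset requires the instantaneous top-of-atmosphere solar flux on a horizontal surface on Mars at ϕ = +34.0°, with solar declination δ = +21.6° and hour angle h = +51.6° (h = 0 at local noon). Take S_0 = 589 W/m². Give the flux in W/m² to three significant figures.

403 W/m²

cos θ_z = sin ϕ sin δ + cos ϕ cos δ cos h = 0.205853 + 0.478793 = 0.684646.
Flux = S_0 · cos θ_z = 589 × 0.684646 = 403.3 W/m².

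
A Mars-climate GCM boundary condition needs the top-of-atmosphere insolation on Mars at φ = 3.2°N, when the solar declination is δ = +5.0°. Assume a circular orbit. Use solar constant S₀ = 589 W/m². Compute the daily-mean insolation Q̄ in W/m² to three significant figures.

cos H₀ = −tan(+3.2°) tan(+5.000°) = -0.0049, H₀ = 1.5757 rad.
Bracket: H₀ sin φ sin δ + cos φ cos δ sin H₀ = 1.5757×0.05582×0.08716 + 0.99844×0.99619×0.99999 = 0.007666 + 0.994626 = 1.002292.
Q̄ = (S₀/π) × [bracket] = (589/π) × 1.002292 = 187.9 W/m².

Q̄ ≈ 188 W/m²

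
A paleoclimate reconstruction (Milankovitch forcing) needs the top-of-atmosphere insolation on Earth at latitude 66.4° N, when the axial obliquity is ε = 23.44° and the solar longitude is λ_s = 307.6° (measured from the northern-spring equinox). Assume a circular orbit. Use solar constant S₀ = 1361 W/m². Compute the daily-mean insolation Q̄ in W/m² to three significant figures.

Q̄ ≈ 18.5 W/m²

Solar declination: sin δ = sin ε · sin λ_s = sin 23.44° × sin 307.6° = -0.31516, so δ = -18.371°.
cos H₀ = −tan(+66.4°) tan(-18.371°) = 0.7601, H₀ = 0.7073 rad.
Bracket: H₀ sin φ sin δ + cos φ cos δ sin H₀ = 0.7073×0.91636×-0.31516 + 0.40035×0.94904×0.64978 = -0.204268 + 0.246883 = 0.042615.
Q̄ = (S₀/π) × [bracket] = (1361/π) × 0.042615 = 18.46 W/m².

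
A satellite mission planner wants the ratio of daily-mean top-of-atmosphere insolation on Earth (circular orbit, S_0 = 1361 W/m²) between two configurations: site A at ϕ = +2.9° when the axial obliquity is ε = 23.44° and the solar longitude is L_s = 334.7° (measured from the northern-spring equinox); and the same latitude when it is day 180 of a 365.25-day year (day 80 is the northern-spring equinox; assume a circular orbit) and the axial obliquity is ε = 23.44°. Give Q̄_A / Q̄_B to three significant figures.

Q̄_A / Q̄_B ≈ 1.02

— Configuration A (ϕ=+2.9°):
Solar declination: sin δ = sin ε · sin L_s = sin 23.44° × sin 334.7° = -0.17000, so δ = -9.788°.
cos h₀ = −tan(+2.9°) tan(-9.788°) = 0.0087, h₀ = 1.5621 rad.
Bracket: h₀ sin ϕ sin δ + cos ϕ cos δ sin h₀ = 1.5621×0.05059×-0.17000 + 0.99872×0.98544×0.99996 = -0.013435 + 0.984139 = 0.970704.
Q̄ = (S_0/π) × [bracket] = (1361/π) × 0.970704 = 420.53 W/m².
— Configuration B (ϕ=+2.9°):
Solar longitude: L_s = 360° × (180 − 80)/365.25 = 98.563°.
sin δ = sin 23.44° × sin 98.563° = 0.39335, so δ = +23.163°.
cos h₀ = −tan(+2.9°) tan(+23.163°) = -0.0217, h₀ = 1.5925 rad.
Bracket: h₀ sin ϕ sin δ + cos ϕ cos δ sin h₀ = 1.5925×0.05059×0.39335 + 0.99872×0.91939×0.99977 = 0.031690 + 0.918002 = 0.949692.
Q̄ = (S_0/π) × [bracket] = (1361/π) × 0.949692 = 411.43 W/m².
Ratio Q̄_A / Q̄_B = 420.53 / 411.43 = 1.022.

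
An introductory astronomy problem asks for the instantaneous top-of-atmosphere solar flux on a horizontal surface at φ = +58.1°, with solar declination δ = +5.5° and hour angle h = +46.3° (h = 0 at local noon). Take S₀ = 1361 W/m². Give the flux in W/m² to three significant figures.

cos θ_z = sin φ sin δ + cos φ cos δ cos h = 0.081370 + 0.363408 = 0.444778.
Flux = S₀ · cos θ_z = 1361 × 0.444778 = 605.3 W/m².

605 W/m²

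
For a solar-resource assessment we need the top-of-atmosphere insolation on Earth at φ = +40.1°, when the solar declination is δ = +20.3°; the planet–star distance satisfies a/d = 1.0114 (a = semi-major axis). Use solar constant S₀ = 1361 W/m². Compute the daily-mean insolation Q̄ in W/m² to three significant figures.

cos H₀ = −tan(+40.1°) tan(+20.300°) = -0.3115, H₀ = 1.8876 rad.
Bracket: H₀ sin φ sin δ + cos φ cos δ sin H₀ = 1.8876×0.64412×0.34694 + 0.76492×0.93789×0.95025 = 0.421824 + 0.681720 = 1.103544.
Inverse-square distance factor (a/d)² = 1.0114² = 1.022930.
Q̄ = (S₀/π) × 1.022930 × [bracket] = (1361/π) × 1.022930 × 1.103544 = 489.0 W/m².

Q̄ ≈ 489 W/m²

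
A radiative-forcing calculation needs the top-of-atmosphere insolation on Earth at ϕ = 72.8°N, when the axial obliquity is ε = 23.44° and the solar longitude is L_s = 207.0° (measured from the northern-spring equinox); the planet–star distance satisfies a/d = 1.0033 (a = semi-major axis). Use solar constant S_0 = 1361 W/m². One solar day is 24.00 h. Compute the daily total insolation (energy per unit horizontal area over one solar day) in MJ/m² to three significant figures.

2.74 MJ/m²

Solar declination: sin δ = sin ε · sin L_s = sin 23.44° × sin 207.0° = -0.18059, so δ = -10.404°.
cos h₀ = −tan(+72.8°) tan(-10.404°) = 0.5932, h₀ = 0.9358 rad.
Bracket: h₀ sin ϕ sin δ + cos ϕ cos δ sin h₀ = 0.9358×0.95528×-0.18059 + 0.29571×0.98356×0.80509 = -0.161439 + 0.234159 = 0.072720.
Inverse-square distance factor (a/d)² = 1.0033² = 1.006611.
Q̄ = (S_0/π) × 1.006611 × [bracket] = (1361/π) × 1.006611 × 0.072720 = 31.712 W/m².
Daily total = Q̄ × 24.00 h × 3600 s/h = 31.712 × 24.00 × 3600 / 10⁶ = 2.740 MJ/m².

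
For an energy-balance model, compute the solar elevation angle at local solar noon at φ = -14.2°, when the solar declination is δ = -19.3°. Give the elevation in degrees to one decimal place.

84.9°

At local noon the hour angle is zero, so the zenith angle equals |φ − δ| = |-14.2° − (-19.300°)| = 5.100°.
Elevation = 90° − 5.100° = 84.9°.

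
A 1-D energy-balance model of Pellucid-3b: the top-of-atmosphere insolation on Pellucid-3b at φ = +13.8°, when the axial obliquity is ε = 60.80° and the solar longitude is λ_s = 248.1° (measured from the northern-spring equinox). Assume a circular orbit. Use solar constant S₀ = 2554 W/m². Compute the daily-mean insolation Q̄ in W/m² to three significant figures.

Solar declination: sin δ = sin ε · sin λ_s = sin 60.80° × sin 248.1° = -0.80993, so δ = -54.089°.
cos H₀ = −tan(+13.8°) tan(-54.089°) = 0.3392, H₀ = 1.2248 rad.
Bracket: H₀ sin φ sin δ + cos φ cos δ sin H₀ = 1.2248×0.23853×-0.80993 + 0.97113×0.58653×0.94072 = -0.236622 + 0.535831 = 0.299209.
Q̄ = (S₀/π) × [bracket] = (2554/π) × 0.299209 = 243.2 W/m².

Q̄ ≈ 243 W/m²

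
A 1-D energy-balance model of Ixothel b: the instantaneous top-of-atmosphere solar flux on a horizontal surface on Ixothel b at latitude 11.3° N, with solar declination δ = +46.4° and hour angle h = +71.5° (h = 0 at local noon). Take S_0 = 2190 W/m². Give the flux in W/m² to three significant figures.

cos θ_z = sin ϕ sin δ + cos ϕ cos δ cos h = 0.141899 + 0.214578 = 0.356477.
Flux = S_0 · cos θ_z = 2190 × 0.356477 = 780.7 W/m².

781 W/m²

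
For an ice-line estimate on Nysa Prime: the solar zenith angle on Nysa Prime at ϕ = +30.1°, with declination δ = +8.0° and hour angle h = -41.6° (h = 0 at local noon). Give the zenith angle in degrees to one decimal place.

cos θ_z = sin ϕ sin δ + cos ϕ cos δ cos h = 0.069797 + 0.640662 = 0.710459.
θ_z = arccos(0.710459) = 44.7°.

θ_z = 44.7°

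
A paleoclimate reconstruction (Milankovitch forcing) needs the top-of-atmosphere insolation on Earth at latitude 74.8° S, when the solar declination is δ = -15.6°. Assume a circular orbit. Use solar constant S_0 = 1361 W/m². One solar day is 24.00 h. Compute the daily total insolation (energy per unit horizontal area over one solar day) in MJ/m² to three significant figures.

30.5 MJ/m²

cos h₀ = −tan(-74.8°) tan(-15.600°) = -1.0276 ≤ −1 ⇒ polar day, h₀ = π.
Bracket: h₀ sin ϕ sin δ + cos ϕ cos δ sin h₀ = 3.1416×-0.96502×-0.26892 + 0.26219×0.96316×0.00000 = 0.815287 + 0.000000 = 0.815287.
Q̄ = (S_0/π) × [bracket] = (1361/π) × 0.815287 = 353.20 W/m².
Daily total = Q̄ × 24.00 h × 3600 s/h = 353.20 × 24.00 × 3600 / 10⁶ = 30.52 MJ/m².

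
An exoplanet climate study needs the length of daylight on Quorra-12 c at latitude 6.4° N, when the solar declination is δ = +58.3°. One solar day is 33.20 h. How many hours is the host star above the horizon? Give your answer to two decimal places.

18.53 h

cos H₀ = −tan φ · tan δ = −tan(+6.4°) × tan(+58.300°) = -0.1816, so H₀ = 1.7534 rad = 100.46°.
Daylight = 2H₀/(2π) × 33.20 h = (1.7534/π) × 33.20 = 18.53 h.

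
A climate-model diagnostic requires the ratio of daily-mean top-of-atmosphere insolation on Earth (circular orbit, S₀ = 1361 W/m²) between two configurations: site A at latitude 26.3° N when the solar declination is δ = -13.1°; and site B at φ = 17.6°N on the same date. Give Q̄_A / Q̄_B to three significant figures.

— Configuration A (φ=+26.3°):
cos H₀ = −tan(+26.3°) tan(-13.100°) = 0.1150, H₀ = 1.4555 rad.
Bracket: H₀ sin φ sin δ + cos φ cos δ sin H₀ = 1.4555×0.44307×-0.22665 + 0.89649×0.97398×0.99336 = -0.146164 + 0.867366 = 0.721202.
Q̄ = (S₀/π) × [bracket] = (1361/π) × 0.721202 = 312.44 W/m².
— Configuration B (φ=+17.6°):
cos H₀ = −tan(+17.6°) tan(-13.100°) = 0.0738, H₀ = 1.4969 rad.
Bracket: H₀ sin φ sin δ + cos φ cos δ sin H₀ = 1.4969×0.30237×-0.22665 + 0.95319×0.97398×0.99727 = -0.102586 + 0.925853 = 0.823267.
Q̄ = (S₀/π) × [bracket] = (1361/π) × 0.823267 = 356.66 W/m².
Ratio Q̄_A / Q̄_B = 312.44 / 356.66 = 0.8760.

Q̄_A / Q̄_B ≈ 0.876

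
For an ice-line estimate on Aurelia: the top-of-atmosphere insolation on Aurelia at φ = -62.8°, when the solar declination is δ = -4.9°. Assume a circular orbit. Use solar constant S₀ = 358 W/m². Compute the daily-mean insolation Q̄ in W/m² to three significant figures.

Q̄ ≈ 66.2 W/m²

cos H₀ = −tan(-62.8°) tan(-4.900°) = -0.1668, H₀ = 1.7384 rad.
Bracket: H₀ sin φ sin δ + cos φ cos δ sin H₀ = 1.7384×-0.88942×-0.08542 + 0.45710×0.99635×0.98599 = 0.132074 + 0.449051 = 0.581125.
Q̄ = (S₀/π) × [bracket] = (358/π) × 0.581125 = 66.22 W/m².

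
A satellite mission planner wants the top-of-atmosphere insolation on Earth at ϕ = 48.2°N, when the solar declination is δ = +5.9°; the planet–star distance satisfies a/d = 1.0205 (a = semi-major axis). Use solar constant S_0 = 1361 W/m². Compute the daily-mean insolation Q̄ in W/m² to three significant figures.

Q̄ ≈ 355 W/m²

cos h₀ = −tan(+48.2°) tan(+5.900°) = -0.1156, h₀ = 1.6866 rad.
Bracket: h₀ sin ϕ sin δ + cos ϕ cos δ sin h₀ = 1.6866×0.74548×0.10279 + 0.66653×0.99470×0.99330 = 0.129241 + 0.658555 = 0.787796.
Inverse-square distance factor (a/d)² = 1.0205² = 1.041420.
Q̄ = (S_0/π) × 1.041420 × [bracket] = (1361/π) × 1.041420 × 0.787796 = 355.4 W/m².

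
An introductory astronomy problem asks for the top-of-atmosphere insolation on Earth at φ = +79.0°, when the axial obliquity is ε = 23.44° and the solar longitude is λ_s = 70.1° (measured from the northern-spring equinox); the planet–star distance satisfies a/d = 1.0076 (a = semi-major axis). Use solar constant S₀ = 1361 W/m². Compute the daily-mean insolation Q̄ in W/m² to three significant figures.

Q̄ ≈ 507 W/m²

Solar declination: sin δ = sin ε · sin λ_s = sin 23.44° × sin 70.1° = 0.37404, so δ = +21.965°.
cos H₀ = −tan(+79.0°) tan(+21.965°) = -2.0749 ≤ −1 ⇒ polar day, H₀ = π.
Bracket: H₀ sin φ sin δ + cos φ cos δ sin H₀ = 3.1416×0.98163×0.37404 + 0.19081×0.92741×0.00000 = 1.153498 + 0.000000 = 1.153498.
Inverse-square distance factor (a/d)² = 1.0076² = 1.015258.
Q̄ = (S₀/π) × 1.015258 × [bracket] = (1361/π) × 1.015258 × 1.153498 = 507.3 W/m².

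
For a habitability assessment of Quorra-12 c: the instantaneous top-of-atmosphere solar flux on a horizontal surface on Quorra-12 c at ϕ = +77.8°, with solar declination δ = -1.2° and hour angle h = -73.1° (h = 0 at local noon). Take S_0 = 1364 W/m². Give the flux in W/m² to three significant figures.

cos θ_z = sin ϕ sin δ + cos ϕ cos δ cos h = -0.020469 + 0.061419 = 0.040950.
Flux = S_0 · cos θ_z = 1364 × 0.040950 = 55.86 W/m².

55.9 W/m²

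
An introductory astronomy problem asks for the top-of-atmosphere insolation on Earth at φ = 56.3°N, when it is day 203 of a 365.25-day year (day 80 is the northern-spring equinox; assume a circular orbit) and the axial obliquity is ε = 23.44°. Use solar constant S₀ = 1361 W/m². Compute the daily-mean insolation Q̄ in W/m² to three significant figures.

Solar longitude: λ_s = 360° × (203 − 80)/365.25 = 121.232°.
sin δ = sin 23.44° × sin 121.232° = 0.34014, so δ = +19.885°.
cos H₀ = −tan(+56.3°) tan(+19.885°) = -0.5424, H₀ = 2.1440 rad.
Bracket: H₀ sin φ sin δ + cos φ cos δ sin H₀ = 2.1440×0.83195×0.34014 + 0.55484×0.94038×0.84015 = 0.606708 + 0.438357 = 1.045065.
Q̄ = (S₀/π) × [bracket] = (1361/π) × 1.045065 = 452.7 W/m².

Q̄ ≈ 453 W/m²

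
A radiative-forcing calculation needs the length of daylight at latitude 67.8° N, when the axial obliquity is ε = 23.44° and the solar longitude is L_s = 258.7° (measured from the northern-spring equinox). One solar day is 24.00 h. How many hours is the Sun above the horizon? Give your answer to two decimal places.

0.00 h

Solar declination: sin δ = sin ε · sin L_s = sin 23.44° × sin 258.7° = -0.39008, so δ = -22.959°.
cos h₀ = −tan ϕ · tan δ = 1.0381 ≥ 1, so the Sun never rises (polar night) and h₀ = 0.
Daylight = 2h₀/(2π) × 24.00 h = (0.0000/π) × 24.00 = 0.00 h.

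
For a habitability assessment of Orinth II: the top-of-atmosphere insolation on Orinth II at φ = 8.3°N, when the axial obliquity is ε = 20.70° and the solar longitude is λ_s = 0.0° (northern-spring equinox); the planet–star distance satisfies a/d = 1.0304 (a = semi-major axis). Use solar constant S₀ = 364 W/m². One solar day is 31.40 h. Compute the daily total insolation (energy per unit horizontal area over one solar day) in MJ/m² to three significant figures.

13.8 MJ/m²

Solar declination: sin δ = sin ε · sin λ_s = sin 20.70° × sin 0.0° = 0.00000, so δ = +0.000°.
cos H₀ = −tan(+8.3°) tan(+0.000°) = -0.0000, H₀ = 1.5708 rad.
Bracket: H₀ sin φ sin δ + cos φ cos δ sin H₀ = 1.5708×0.14436×0.00000 + 0.98953×1.00000×1.00000 = 0.000000 + 0.989530 = 0.989530.
Inverse-square distance factor (a/d)² = 1.0304² = 1.061724.
Q̄ = (S₀/π) × 1.061724 × [bracket] = (364/π) × 1.061724 × 0.989530 = 121.73 W/m².
Daily total = Q̄ × 31.40 h × 3600 s/h = 121.73 × 31.40 × 3600 / 10⁶ = 13.76 MJ/m².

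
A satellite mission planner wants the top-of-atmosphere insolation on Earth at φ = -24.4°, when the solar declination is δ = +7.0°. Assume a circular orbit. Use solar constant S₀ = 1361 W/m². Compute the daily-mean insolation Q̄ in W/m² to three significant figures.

cos H₀ = −tan(-24.4°) tan(+7.000°) = 0.0557, H₀ = 1.5151 rad.
Bracket: H₀ sin φ sin δ + cos φ cos δ sin H₀ = 1.5151×-0.41310×0.12187 + 0.91068×0.99255×0.99845 = -0.076277 + 0.902494 = 0.826217.
Q̄ = (S₀/π) × [bracket] = (1361/π) × 0.826217 = 357.9 W/m².

Q̄ ≈ 358 W/m²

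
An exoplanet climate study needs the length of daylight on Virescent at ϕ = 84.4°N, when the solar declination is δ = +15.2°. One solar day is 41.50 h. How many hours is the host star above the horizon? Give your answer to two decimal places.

Sunrise equation: cos h₀ = −tan ϕ · tan δ = -2.7709 ≤ −1, so the host star never sets (polar day) and h₀ = π.
Daylight = 2h₀/(2π) × 41.50 h = (3.1416/π) × 41.50 = 41.50 h.

41.50 h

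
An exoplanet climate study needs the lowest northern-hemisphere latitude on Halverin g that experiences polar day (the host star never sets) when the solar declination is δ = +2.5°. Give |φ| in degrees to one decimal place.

|φ| = 87.5°

Polar day requires cos H₀ = −tan φ tan δ ≤ −1, i.e. tan φ tan δ ≥ 1.
The boundary is |tan φ| · |tan δ| = 1, so |φ| = 90° − |δ| = 90° − 2.5° = 87.5° in the northern hemisphere.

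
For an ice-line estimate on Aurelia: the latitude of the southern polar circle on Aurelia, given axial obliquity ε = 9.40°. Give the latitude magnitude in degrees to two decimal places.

80.60°

The polar circle is the lowest latitude that experiences at least one full rotation of continuous darkness at the northern-summer solstice; it lies at |φ| = 90° − ε = 90° − 9.40° = 80.60°.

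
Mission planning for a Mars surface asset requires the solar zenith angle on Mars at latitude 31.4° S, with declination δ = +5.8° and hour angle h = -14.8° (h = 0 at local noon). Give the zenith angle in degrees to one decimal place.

cos θ_z = sin φ sin δ + cos φ cos δ cos h = -0.052651 + 0.821008 = 0.768357.
θ_z = arccos(0.768357) = 39.8°.

θ_z = 39.8°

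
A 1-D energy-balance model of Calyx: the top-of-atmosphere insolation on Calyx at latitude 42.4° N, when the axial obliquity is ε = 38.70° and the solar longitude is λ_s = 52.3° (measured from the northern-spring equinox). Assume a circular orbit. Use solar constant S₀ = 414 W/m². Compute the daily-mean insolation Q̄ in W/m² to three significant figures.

Q̄ ≈ 165 W/m²

Solar declination: sin δ = sin ε · sin λ_s = sin 38.70° × sin 52.3° = 0.49471, so δ = +29.650°.
cos H₀ = −tan(+42.4°) tan(+29.650°) = -0.5198, H₀ = 2.1174 rad.
Bracket: H₀ sin φ sin δ + cos φ cos δ sin H₀ = 2.1174×0.67430×0.49471 + 0.73846×0.86906×0.85429 = 0.706329 + 0.548254 = 1.254583.
Q̄ = (S₀/π) × [bracket] = (414/π) × 1.254583 = 165.3 W/m².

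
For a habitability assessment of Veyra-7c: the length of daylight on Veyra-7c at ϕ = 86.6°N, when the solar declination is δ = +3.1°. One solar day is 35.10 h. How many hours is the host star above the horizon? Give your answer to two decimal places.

cos h₀ = −tan ϕ · tan δ = −tan(+86.6°) × tan(+3.100°) = -0.9116, so h₀ = 2.7179 rad = 155.73°.
Daylight = 2h₀/(2π) × 35.10 h = (2.7179/π) × 35.10 = 30.37 h.

30.37 h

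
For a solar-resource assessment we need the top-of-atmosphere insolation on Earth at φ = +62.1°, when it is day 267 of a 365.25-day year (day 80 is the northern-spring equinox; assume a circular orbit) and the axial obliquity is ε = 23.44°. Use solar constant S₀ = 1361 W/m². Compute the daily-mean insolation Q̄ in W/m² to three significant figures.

Q̄ ≈ 185 W/m²

Solar longitude: λ_s = 360° × (267 − 80)/365.25 = 184.312°.
sin δ = sin 23.44° × sin 184.312° = -0.02991, so δ = -1.714°.
cos H₀ = −tan(+62.1°) tan(-1.714°) = 0.0565, H₀ = 1.5143 rad.
Bracket: H₀ sin φ sin δ + cos φ cos δ sin H₀ = 1.5143×0.88377×-0.02991 + 0.46793×0.99955×0.99840 = -0.040028 + 0.466971 = 0.426943.
Q̄ = (S₀/π) × [bracket] = (1361/π) × 0.426943 = 185.0 W/m².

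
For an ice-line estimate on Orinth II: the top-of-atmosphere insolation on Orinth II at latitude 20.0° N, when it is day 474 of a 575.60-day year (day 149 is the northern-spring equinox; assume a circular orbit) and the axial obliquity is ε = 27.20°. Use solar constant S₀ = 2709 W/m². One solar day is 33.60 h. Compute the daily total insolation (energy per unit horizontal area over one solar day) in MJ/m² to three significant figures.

86.5 MJ/m²

Solar longitude: λ_s = 360° × (474 − 149)/575.60 = 203.266°.
sin δ = sin 27.20° × sin 203.266° = -0.18056, so δ = -10.402°.
cos H₀ = −tan(+20.0°) tan(-10.402°) = 0.0668, H₀ = 1.5039 rad.
Bracket: H₀ sin φ sin δ + cos φ cos δ sin H₀ = 1.5039×0.34202×-0.18056 + 0.93969×0.98356×0.99777 = -0.092874 + 0.922180 = 0.829306.
Q̄ = (S₀/π) × [bracket] = (2709/π) × 0.829306 = 715.11 W/m².
Daily total = Q̄ × 33.60 h × 3600 s/h = 715.11 × 33.60 × 3600 / 10⁶ = 86.50 MJ/m².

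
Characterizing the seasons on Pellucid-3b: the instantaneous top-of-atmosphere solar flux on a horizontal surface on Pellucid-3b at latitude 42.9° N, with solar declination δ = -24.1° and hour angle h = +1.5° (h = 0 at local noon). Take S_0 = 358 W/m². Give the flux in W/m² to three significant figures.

cos θ_z = sin ϕ sin δ + cos ϕ cos δ cos h = -0.277959 + 0.668461 = 0.390502.
Flux = S_0 · cos θ_z = 358 × 0.390502 = 139.8 W/m².

140 W/m²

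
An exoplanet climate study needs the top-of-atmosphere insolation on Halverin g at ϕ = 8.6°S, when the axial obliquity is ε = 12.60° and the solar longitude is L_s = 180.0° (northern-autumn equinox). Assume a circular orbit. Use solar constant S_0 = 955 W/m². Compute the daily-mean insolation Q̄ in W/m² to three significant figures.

Solar declination: sin δ = sin ε · sin L_s = sin 12.60° × sin 180.0° = 0.00000, so δ = +0.000°.
cos h₀ = −tan(-8.6°) tan(+0.000°) = 0.0000, h₀ = 1.5708 rad.
Bracket: h₀ sin ϕ sin δ + cos ϕ cos δ sin h₀ = 1.5708×-0.14954×0.00000 + 0.98876×1.00000×1.00000 = -0.000000 + 0.988760 = 0.988760.
Q̄ = (S_0/π) × [bracket] = (955/π) × 0.988760 = 300.6 W/m².

Q̄ ≈ 301 W/m²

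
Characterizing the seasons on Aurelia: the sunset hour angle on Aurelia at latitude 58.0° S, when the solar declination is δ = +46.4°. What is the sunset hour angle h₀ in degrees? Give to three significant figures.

cos h₀ = −tan ϕ · tan δ = 1.6805 ≥ 1, so the host star never rises (polar night) and h₀ = 0.

h₀ = 0.00°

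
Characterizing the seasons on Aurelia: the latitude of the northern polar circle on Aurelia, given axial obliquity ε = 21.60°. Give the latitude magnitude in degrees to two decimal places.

68.40°

The polar circle is the lowest latitude that experiences at least one full rotation of continuous daylight at the northern-summer solstice; it lies at |ϕ| = 90° − ε = 90° − 21.60° = 68.40°.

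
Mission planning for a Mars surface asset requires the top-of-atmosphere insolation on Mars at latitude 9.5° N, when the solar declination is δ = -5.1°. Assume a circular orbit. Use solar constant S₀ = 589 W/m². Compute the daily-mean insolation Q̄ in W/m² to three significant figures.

cos H₀ = −tan(+9.5°) tan(-5.100°) = 0.0149, H₀ = 1.5559 rad.
Bracket: H₀ sin φ sin δ + cos φ cos δ sin H₀ = 1.5559×0.16505×-0.08889 + 0.98629×0.99604×0.99989 = -0.022827 + 0.982276 = 0.959449.
Q̄ = (S₀/π) × [bracket] = (589/π) × 0.959449 = 179.9 W/m².

Q̄ ≈ 180 W/m²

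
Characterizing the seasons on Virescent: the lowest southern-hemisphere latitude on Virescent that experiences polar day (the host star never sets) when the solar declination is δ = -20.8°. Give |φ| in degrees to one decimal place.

|φ| = 69.2°

Polar day requires cos H₀ = −tan φ tan δ ≤ −1, i.e. tan φ tan δ ≥ 1.
The boundary is |tan φ| · |tan δ| = 1, so |φ| = 90° − |δ| = 90° − 20.8° = 69.2° in the southern hemisphere.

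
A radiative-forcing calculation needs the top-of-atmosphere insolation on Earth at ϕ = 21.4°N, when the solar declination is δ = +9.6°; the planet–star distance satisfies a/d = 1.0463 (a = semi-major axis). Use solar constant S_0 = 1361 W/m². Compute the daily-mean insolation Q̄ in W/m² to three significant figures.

Q̄ ≈ 482 W/m²

cos h₀ = −tan(+21.4°) tan(+9.600°) = -0.0663, h₀ = 1.6371 rad.
Bracket: h₀ sin ϕ sin δ + cos ϕ cos δ sin h₀ = 1.6371×0.36488×0.16677 + 0.93106×0.98600×0.99780 = 0.099619 + 0.916006 = 1.015625.
Inverse-square distance factor (a/d)² = 1.0463² = 1.094744.
Q̄ = (S_0/π) × 1.094744 × [bracket] = (1361/π) × 1.094744 × 1.015625 = 481.7 W/m².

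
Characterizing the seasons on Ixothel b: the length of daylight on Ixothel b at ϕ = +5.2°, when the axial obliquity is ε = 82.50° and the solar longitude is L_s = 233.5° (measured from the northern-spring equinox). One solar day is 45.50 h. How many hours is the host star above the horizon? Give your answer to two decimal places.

Solar declination: sin δ = sin ε · sin L_s = sin 82.50° × sin 233.5° = -0.79698, so δ = -52.843°.
cos h₀ = −tan ϕ · tan δ = −tan(+5.2°) × tan(-52.843°) = 0.1201, so h₀ = 1.4504 rad = 83.10°.
Daylight = 2h₀/(2π) × 45.50 h = (1.4504/π) × 45.50 = 21.01 h.

21.01 h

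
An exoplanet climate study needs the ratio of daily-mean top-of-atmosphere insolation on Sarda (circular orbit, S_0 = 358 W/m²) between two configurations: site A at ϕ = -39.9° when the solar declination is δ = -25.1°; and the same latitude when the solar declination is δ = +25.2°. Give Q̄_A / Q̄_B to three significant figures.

— Configuration A (ϕ=-39.9°):
cos h₀ = −tan(-39.9°) tan(-25.100°) = -0.3917, h₀ = 1.9732 rad.
Bracket: h₀ sin ϕ sin δ + cos ϕ cos δ sin h₀ = 1.9732×-0.64145×-0.42420 + 0.76717×0.90557×0.92010 = 0.536914 + 0.639218 = 1.176132.
Q̄ = (S_0/π) × [bracket] = (358/π) × 1.176132 = 134.03 W/m².
— Configuration B (ϕ=-39.9°):
cos h₀ = −tan(-39.9°) tan(+25.200°) = 0.3935, h₀ = 1.1664 rad.
Bracket: h₀ sin ϕ sin δ + cos ϕ cos δ sin h₀ = 1.1664×-0.64145×0.42578 + 0.76717×0.90483×0.91934 = -0.318563 + 0.638168 = 0.319605.
Q̄ = (S_0/π) × [bracket] = (358/π) × 0.319605 = 36.421 W/m².
Ratio Q̄_A / Q̄_B = 134.03 / 36.421 = 3.680.

Q̄_A / Q̄_B ≈ 3.68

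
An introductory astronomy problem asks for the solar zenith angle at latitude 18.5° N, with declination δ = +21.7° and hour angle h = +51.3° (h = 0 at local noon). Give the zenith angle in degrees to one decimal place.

θ_z = 48.1°

cos θ_z = sin φ sin δ + cos φ cos δ cos h = 0.117322 + 0.550913 = 0.668235.
θ_z = arccos(0.668235) = 48.1°.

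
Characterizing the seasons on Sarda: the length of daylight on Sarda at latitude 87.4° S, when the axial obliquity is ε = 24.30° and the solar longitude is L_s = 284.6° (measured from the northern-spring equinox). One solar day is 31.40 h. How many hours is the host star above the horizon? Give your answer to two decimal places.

31.40 h

Solar declination: sin δ = sin ε · sin L_s = sin 24.30° × sin 284.6° = -0.39823, so δ = -23.467°.
Sunrise equation: cos h₀ = −tan ϕ · tan δ = -9.5604 ≤ −1, so the host star never sets (polar day) and h₀ = π.
Daylight = 2h₀/(2π) × 31.40 h = (3.1416/π) × 31.40 = 31.40 h.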